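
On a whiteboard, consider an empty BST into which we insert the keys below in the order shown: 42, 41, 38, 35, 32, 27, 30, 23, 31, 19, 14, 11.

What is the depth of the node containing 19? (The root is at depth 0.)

42: root
41: left child of 42 (depth 1)
38: left child of 41 (depth 2)
35: left child of 38 (depth 3)
32: left child of 35 (depth 4)
27: left child of 32 (depth 5)
30: right child of 27 (depth 6)
23: left child of 27 (depth 6)
31: right child of 30 (depth 7)
19: left child of 23 (depth 7)
14: left child of 19 (depth 8)
11: left child of 14 (depth 9)

Path to 19: 42 → 41 → 38 → 35 → 32 → 27 → 23 → 19, which is 7 edges.

7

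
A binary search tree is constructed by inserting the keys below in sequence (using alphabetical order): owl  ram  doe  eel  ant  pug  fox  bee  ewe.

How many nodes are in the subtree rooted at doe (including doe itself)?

6

Resulting structure (node: left, right):
  owl: L=doe, R=ram
  ram: L=pug, R=–
  doe: L=ant, R=eel
  eel: L=–, R=fox
  ant: L=–, R=bee
  pug: L=–, R=–
  fox: L=ewe, R=–
  bee: L=–, R=–
  ewe: L=–, R=–

Subtree rooted at doe contains: doe, ant, bee, eel, fox, ewe — 6 nodes.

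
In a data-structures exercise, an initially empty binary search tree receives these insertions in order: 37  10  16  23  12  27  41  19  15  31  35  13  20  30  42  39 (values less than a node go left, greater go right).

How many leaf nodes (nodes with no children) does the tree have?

37: root
10: left child of 37 (depth 1)
16: right child of 10 (depth 2)
23: right child of 16 (depth 3)
12: left child of 16 (depth 3)
27: right child of 23 (depth 4)
41: right child of 37 (depth 1)
19: left child of 23 (depth 4)
15: right child of 12 (depth 4)
31: right child of 27 (depth 5)
35: right child of 31 (depth 6)
13: left child of 15 (depth 5)
20: right child of 19 (depth 5)
30: left child of 31 (depth 6)
42: right child of 41 (depth 2)
39: left child of 41 (depth 2)

Leaves: 13, 20, 30, 35, 39, 42 — 6 in total.

6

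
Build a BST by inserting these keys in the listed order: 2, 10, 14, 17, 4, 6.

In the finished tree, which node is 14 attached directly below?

Insert 2: tree is empty, so 2 becomes the root.
Insert 10: 10 > 2 → go right. Place as right child of 2.
Insert 14: 14 > 2 → go right; 14 > 10 → go right. Place as right child of 10.
Insert 17: 17 > 2 → go right; 17 > 10 → go right; 17 > 14 → go right. Place as right child of 14.
Insert 4: 4 > 2 → go right; 4 < 10 → go left. Place as left child of 10.
Insert 6: 6 > 2 → go right; 6 < 10 → go left; 6 > 4 → go right. Place as right child of 4.

10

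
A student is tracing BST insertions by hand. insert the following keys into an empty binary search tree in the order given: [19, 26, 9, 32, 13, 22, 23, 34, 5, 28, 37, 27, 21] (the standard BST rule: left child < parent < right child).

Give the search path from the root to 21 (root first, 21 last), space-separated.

19 26 22 21

Insert 19: tree is empty, so 19 becomes the root.
Insert 26: 26 > 19 → go right. Place as right child of 19.
Insert 9: 9 < 19 → go left. Place as left child of 19.
Insert 32: 32 > 19 → go right; 32 > 26 → go right. Place as right child of 26.
Insert 13: 13 < 19 → go left; 13 > 9 → go right. Place as right child of 9.
Insert 22: 22 > 19 → go right; 22 < 26 → go left. Place as left child of 26.
Insert 23: 23 > 19 → go right; 23 < 26 → go left; 23 > 22 → go right. Place as right child of 22.
Insert 34: 34 > 19 → go right; 34 > 26 → go right; 34 > 32 → go right. Place as right child of 32.
Insert 5: 5 < 19 → go left; 5 < 9 → go left. Place as left child of 9.
Insert 28: 28 > 19 → go right; 28 > 26 → go right; 28 < 32 → go left. Place as left child of 32.
Insert 37: 37 > 19 → go right; 37 > 26 → go right; 37 > 32 → go right; 37 > 34 → go right. Place as right child of 34.
Insert 27: 27 > 19 → go right; 27 > 26 → go right; 27 < 32 → go left; 27 < 28 → go left. Place as left child of 28.
Insert 21: 21 > 19 → go right; 21 < 26 → go left; 21 < 22 → go left. Place as left child of 22.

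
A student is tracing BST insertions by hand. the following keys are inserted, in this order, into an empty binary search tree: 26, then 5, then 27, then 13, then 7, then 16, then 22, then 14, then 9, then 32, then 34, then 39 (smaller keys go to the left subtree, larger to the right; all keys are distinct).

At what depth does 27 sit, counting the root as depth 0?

Resulting structure (node: left, right):
  26: L=5, R=27
  5: L=–, R=13
  27: L=–, R=32
  13: L=7, R=16
  7: L=–, R=9
  16: L=14, R=22
  22: L=–, R=–
  14: L=–, R=–
  9: L=–, R=–
  32: L=–, R=34
  34: L=–, R=39
  39: L=–, R=–

Path to 27: 26 → 27, which is 1 edge.

1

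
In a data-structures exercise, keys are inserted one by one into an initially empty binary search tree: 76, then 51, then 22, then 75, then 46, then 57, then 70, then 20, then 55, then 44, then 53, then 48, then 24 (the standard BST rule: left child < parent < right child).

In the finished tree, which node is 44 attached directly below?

Insert 76: tree is empty, so 76 becomes the root.
Insert 51: 51 < 76 → go left. Place as left child of 76.
Insert 22: 22 < 76 → go left; 22 < 51 → go left. Place as left child of 51.
Insert 75: 75 < 76 → go left; 75 > 51 → go right. Place as right child of 51.
Insert 46: 46 < 76 → go left; 46 < 51 → go left; 46 > 22 → go right. Place as right child of 22.
Insert 57: 57 < 76 → go left; 57 > 51 → go right; 57 < 75 → go left. Place as left child of 75.
Insert 70: 70 < 76 → go left; 70 > 51 → go right; 70 < 75 → go left; 70 > 57 → go right. Place as right child of 57.
Insert 20: 20 < 76 → go left; 20 < 51 → go left; 20 < 22 → go left. Place as left child of 22.
Insert 55: 55 < 76 → go left; 55 > 51 → go right; 55 < 75 → go left; 55 < 57 → go left. Place as left child of 57.
Insert 44: 44 < 76 → go left; 44 < 51 → go left; 44 > 22 → go right; 44 < 46 → go left. Place as left child of 46.
Insert 53: 53 < 76 → go left; 53 > 51 → go right; 53 < 75 → go left; 53 < 57 → go left; 53 < 55 → go left. Place as left child of 55.
Insert 48: 48 < 76 → go left; 48 < 51 → go left; 48 > 22 → go right; 48 > 46 → go right. Place as right child of 46.
Insert 24: 24 < 76 → go left; 24 < 51 → go left; 24 > 22 → go right; 24 < 46 → go left; 24 < 44 → go left. Place as left child of 44.

46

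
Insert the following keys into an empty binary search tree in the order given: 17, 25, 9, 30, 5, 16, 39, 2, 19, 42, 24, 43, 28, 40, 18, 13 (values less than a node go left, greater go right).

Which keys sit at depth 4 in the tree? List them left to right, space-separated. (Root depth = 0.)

17: root
25: right child of 17 (depth 1)
9: left child of 17 (depth 1)
30: right child of 25 (depth 2)
5: left child of 9 (depth 2)
16: right child of 9 (depth 2)
39: right child of 30 (depth 3)
2: left child of 5 (depth 3)
19: left child of 25 (depth 2)
42: right child of 39 (depth 4)
24: right child of 19 (depth 3)
43: right child of 42 (depth 5)
28: left child of 30 (depth 3)
40: left child of 42 (depth 5)
18: left child of 19 (depth 3)
13: left child of 16 (depth 3)

42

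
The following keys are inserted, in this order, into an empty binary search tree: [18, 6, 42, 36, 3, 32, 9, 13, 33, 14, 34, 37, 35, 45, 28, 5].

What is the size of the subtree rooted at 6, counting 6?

Insert 18: tree is empty, so 18 becomes the root.
Insert 6: 6 < 18 → go left. Place as left child of 18.
Insert 42: 42 > 18 → go right. Place as right child of 18.
Insert 36: 36 > 18 → go right; 36 < 42 → go left. Place as left child of 42.
Insert 3: 3 < 18 → go left; 3 < 6 → go left. Place as left child of 6.
Insert 32: 32 > 18 → go right; 32 < 42 → go left; 32 < 36 → go left. Place as left child of 36.
Insert 9: 9 < 18 → go left; 9 > 6 → go right. Place as right child of 6.
Insert 13: 13 < 18 → go left; 13 > 6 → go right; 13 > 9 → go right. Place as right child of 9.
Insert 33: 33 > 18 → go right; 33 < 42 → go left; 33 < 36 → go left; 33 > 32 → go right. Place as right child of 32.
Insert 14: 14 < 18 → go left; 14 > 6 → go right; 14 > 9 → go right; 14 > 13 → go right. Place as right child of 13.
Insert 34: 34 > 18 → go right; 34 < 42 → go left; 34 < 36 → go left; 34 > 32 → go right; 34 > 33 → go right. Place as right child of 33.
Insert 37: 37 > 18 → go right; 37 < 42 → go left; 37 > 36 → go right. Place as right child of 36.
Insert 35: 35 > 18 → go right; 35 < 42 → go left; 35 < 36 → go left; 35 > 32 → go right; 35 > 33 → go right; 35 > 34 → go right. Place as right child of 34.
Insert 45: 45 > 18 → go right; 45 > 42 → go right. Place as right child of 42.
Insert 28: 28 > 18 → go right; 28 < 42 → go left; 28 < 36 → go left; 28 < 32 → go left. Place as left child of 32.
Insert 5: 5 < 18 → go left; 5 < 6 → go left; 5 > 3 → go right. Place as right child of 3.

Subtree rooted at 6 contains: 6, 3, 5, 9, 13, 14 — 6 nodes.

6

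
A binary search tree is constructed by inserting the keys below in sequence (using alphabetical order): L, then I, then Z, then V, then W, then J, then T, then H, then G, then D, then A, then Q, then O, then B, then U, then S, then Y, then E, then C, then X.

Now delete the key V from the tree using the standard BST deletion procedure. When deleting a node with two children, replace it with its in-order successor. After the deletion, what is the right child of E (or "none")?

Resulting structure (node: left, right):
  L: L=I, R=Z
  I: L=H, R=J
  Z: L=V, R=–
  V: L=T, R=W
  W: L=–, R=Y
  J: L=–, R=–
  T: L=Q, R=U
  H: L=G, R=–
  G: L=D, R=–
  D: L=A, R=E
  A: L=–, R=B
  Q: L=O, R=S
  O: L=–, R=–
  B: L=–, R=C
  U: L=–, R=–
  S: L=–, R=–
  Y: L=X, R=–
  E: L=–, R=–
  C: L=–, R=–
  X: L=–, R=–

Delete V (two children — replace with in-order successor).
After deletion, E's right child: none.

none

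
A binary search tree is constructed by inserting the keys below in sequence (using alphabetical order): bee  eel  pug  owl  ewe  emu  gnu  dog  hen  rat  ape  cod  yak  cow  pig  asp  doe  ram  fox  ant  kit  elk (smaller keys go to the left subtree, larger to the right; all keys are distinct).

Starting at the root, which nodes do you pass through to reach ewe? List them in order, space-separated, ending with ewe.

bee eel pug owl ewe

Insert bee: tree is empty, so bee becomes the root.
Insert eel: eel > bee → go right. Place as right child of bee.
Insert pug: pug > bee → go right; pug > eel → go right. Place as right child of eel.
Insert owl: owl > bee → go right; owl > eel → go right; owl < pug → go left. Place as left child of pug.
Insert ewe: ewe > bee → go right; ewe > eel → go right; ewe < pug → go left; ewe < owl → go left. Place as left child of owl.
Insert emu: emu > bee → go right; emu > eel → go right; emu < pug → go left; emu < owl → go left; emu < ewe → go left. Place as left child of ewe.
Insert gnu: gnu > bee → go right; gnu > eel → go right; gnu < pug → go left; gnu < owl → go left; gnu > ewe → go right. Place as right child of ewe.
Insert dog: dog > bee → go right; dog < eel → go left. Place as left child of eel.
Insert hen: hen > bee → go right; hen > eel → go right; hen < pug → go left; hen < owl → go left; hen > ewe → go right; hen > gnu → go right. Place as right child of gnu.
Insert rat: rat > bee → go right; rat > eel → go right; rat > pug → go right. Place as right child of pug.
Insert ape: ape < bee → go left. Place as left child of bee.
Insert cod: cod > bee → go right; cod < eel → go left; cod < dog → go left. Place as left child of dog.
Insert yak: yak > bee → go right; yak > eel → go right; yak > pug → go right; yak > rat → go right. Place as right child of rat.
Insert cow: cow > bee → go right; cow < eel → go left; cow < dog → go left; cow > cod → go right. Place as right child of cod.
Insert pig: pig > bee → go right; pig > eel → go right; pig < pug → go left; pig > owl → go right. Place as right child of owl.
Insert asp: asp < bee → go left; asp > ape → go right. Place as right child of ape.
Insert doe: doe > bee → go right; doe < eel → go left; doe < dog → go left; doe > cod → go right; doe > cow → go right. Place as right child of cow.
Insert ram: ram > bee → go right; ram > eel → go right; ram > pug → go right; ram < rat → go left. Place as left child of rat.
Insert fox: fox > bee → go right; fox > eel → go right; fox < pug → go left; fox < owl → go left; fox > ewe → go right; fox < gnu → go left. Place as left child of gnu.
Insert ant: ant < bee → go left; ant < ape → go left. Place as left child of ape.
Insert kit: kit > bee → go right; kit > eel → go right; kit < pug → go left; kit < owl → go left; kit > ewe → go right; kit > gnu → go right; kit > hen → go right. Place as right child of hen.
Insert elk: elk > bee → go right; elk > eel → go right; elk < pug → go left; elk < owl → go left; elk < ewe → go left; elk < emu → go left. Place as left child of emu.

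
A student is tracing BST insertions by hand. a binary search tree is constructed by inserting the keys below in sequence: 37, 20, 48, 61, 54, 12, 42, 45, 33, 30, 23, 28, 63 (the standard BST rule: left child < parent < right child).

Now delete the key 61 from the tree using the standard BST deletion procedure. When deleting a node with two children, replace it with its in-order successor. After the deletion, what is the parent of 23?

30

Insert 37: tree is empty, so 37 becomes the root.
Insert 20: 20 < 37 → go left. Place as left child of 37.
Insert 48: 48 > 37 → go right. Place as right child of 37.
Insert 61: 61 > 37 → go right; 61 > 48 → go right. Place as right child of 48.
Insert 54: 54 > 37 → go right; 54 > 48 → go right; 54 < 61 → go left. Place as left child of 61.
Insert 12: 12 < 37 → go left; 12 < 20 → go left. Place as left child of 20.
Insert 42: 42 > 37 → go right; 42 < 48 → go left. Place as left child of 48.
Insert 45: 45 > 37 → go right; 45 < 48 → go left; 45 > 42 → go right. Place as right child of 42.
Insert 33: 33 < 37 → go left; 33 > 20 → go right. Place as right child of 20.
Insert 30: 30 < 37 → go left; 30 > 20 → go right; 30 < 33 → go left. Place as left child of 33.
Insert 23: 23 < 37 → go left; 23 > 20 → go right; 23 < 33 → go left; 23 < 30 → go left. Place as left child of 30.
Insert 28: 28 < 37 → go left; 28 > 20 → go right; 28 < 33 → go left; 28 < 30 → go left; 28 > 23 → go right. Place as right child of 23.
Insert 63: 63 > 37 → go right; 63 > 48 → go right; 63 > 61 → go right. Place as right child of 61.

Delete 61 (two children — replace with in-order successor).
After deletion, 23's parent is 30.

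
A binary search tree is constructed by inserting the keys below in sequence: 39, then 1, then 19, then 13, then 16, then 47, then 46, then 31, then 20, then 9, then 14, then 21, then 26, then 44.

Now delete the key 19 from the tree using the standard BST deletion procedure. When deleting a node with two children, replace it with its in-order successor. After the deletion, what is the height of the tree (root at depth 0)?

5

Insert 39: tree is empty, so 39 becomes the root.
Insert 1: 1 < 39 → go left. Place as left child of 39.
Insert 19: 19 < 39 → go left; 19 > 1 → go right. Place as right child of 1.
Insert 13: 13 < 39 → go left; 13 > 1 → go right; 13 < 19 → go left. Place as left child of 19.
Insert 16: 16 < 39 → go left; 16 > 1 → go right; 16 < 19 → go left; 16 > 13 → go right. Place as right child of 13.
Insert 47: 47 > 39 → go right. Place as right child of 39.
Insert 46: 46 > 39 → go right; 46 < 47 → go left. Place as left child of 47.
Insert 31: 31 < 39 → go left; 31 > 1 → go right; 31 > 19 → go right. Place as right child of 19.
Insert 20: 20 < 39 → go left; 20 > 1 → go right; 20 > 19 → go right; 20 < 31 → go left. Place as left child of 31.
Insert 9: 9 < 39 → go left; 9 > 1 → go right; 9 < 19 → go left; 9 < 13 → go left. Place as left child of 13.
Insert 14: 14 < 39 → go left; 14 > 1 → go right; 14 < 19 → go left; 14 > 13 → go right; 14 < 16 → go left. Place as left child of 16.
Insert 21: 21 < 39 → go left; 21 > 1 → go right; 21 > 19 → go right; 21 < 31 → go left; 21 > 20 → go right. Place as right child of 20.
Insert 26: 26 < 39 → go left; 26 > 1 → go right; 26 > 19 → go right; 26 < 31 → go left; 26 > 20 → go right; 26 > 21 → go right. Place as right child of 21.
Insert 44: 44 > 39 → go right; 44 < 47 → go left; 44 < 46 → go left. Place as left child of 46.

Delete 19 (two children — replace with in-order successor).
After deletion, deepest node is 14 at depth 5.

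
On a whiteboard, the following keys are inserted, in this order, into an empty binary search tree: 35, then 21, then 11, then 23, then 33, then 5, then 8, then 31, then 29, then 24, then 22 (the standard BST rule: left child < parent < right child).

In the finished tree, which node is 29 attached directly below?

35: root
21: left child of 35 (depth 1)
11: left child of 21 (depth 2)
23: right child of 21 (depth 2)
33: right child of 23 (depth 3)
5: left child of 11 (depth 3)
8: right child of 5 (depth 4)
31: left child of 33 (depth 4)
29: left child of 31 (depth 5)
24: left child of 29 (depth 6)
22: left child of 23 (depth 3)

31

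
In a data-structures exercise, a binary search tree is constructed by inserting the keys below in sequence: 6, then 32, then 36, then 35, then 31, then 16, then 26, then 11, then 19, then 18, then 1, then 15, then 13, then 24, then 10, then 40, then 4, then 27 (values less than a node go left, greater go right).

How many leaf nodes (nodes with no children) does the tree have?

6: root
32: right child of 6 (depth 1)
36: right child of 32 (depth 2)
35: left child of 36 (depth 3)
31: left child of 32 (depth 2)
16: left child of 31 (depth 3)
26: right child of 16 (depth 4)
11: left child of 16 (depth 4)
19: left child of 26 (depth 5)
18: left child of 19 (depth 6)
1: left child of 6 (depth 1)
15: right child of 11 (depth 5)
13: left child of 15 (depth 6)
24: right child of 19 (depth 6)
10: left child of 11 (depth 5)
40: right child of 36 (depth 3)
4: right child of 1 (depth 2)
27: right child of 26 (depth 5)

Leaves: 4, 10, 13, 18, 24, 27, 35, 40 — 8 in total.

8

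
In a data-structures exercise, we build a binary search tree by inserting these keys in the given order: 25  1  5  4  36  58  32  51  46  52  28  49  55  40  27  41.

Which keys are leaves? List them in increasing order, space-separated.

25: root
1: left child of 25 (depth 1)
5: right child of 1 (depth 2)
4: left child of 5 (depth 3)
36: right child of 25 (depth 1)
58: right child of 36 (depth 2)
32: left child of 36 (depth 2)
51: left child of 58 (depth 3)
46: left child of 51 (depth 4)
52: right child of 51 (depth 4)
28: left child of 32 (depth 3)
49: right child of 46 (depth 5)
55: right child of 52 (depth 5)
40: left child of 46 (depth 5)
27: left child of 28 (depth 4)
41: right child of 40 (depth 6)

4 27 41 49 55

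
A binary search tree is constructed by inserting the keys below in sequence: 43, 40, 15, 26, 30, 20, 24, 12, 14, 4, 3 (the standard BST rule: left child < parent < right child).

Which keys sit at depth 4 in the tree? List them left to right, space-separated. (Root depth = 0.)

43: root
40: left child of 43 (depth 1)
15: left child of 40 (depth 2)
26: right child of 15 (depth 3)
30: right child of 26 (depth 4)
20: left child of 26 (depth 4)
24: right child of 20 (depth 5)
12: left child of 15 (depth 3)
14: right child of 12 (depth 4)
4: left child of 12 (depth 4)
3: left child of 4 (depth 5)

4 14 20 30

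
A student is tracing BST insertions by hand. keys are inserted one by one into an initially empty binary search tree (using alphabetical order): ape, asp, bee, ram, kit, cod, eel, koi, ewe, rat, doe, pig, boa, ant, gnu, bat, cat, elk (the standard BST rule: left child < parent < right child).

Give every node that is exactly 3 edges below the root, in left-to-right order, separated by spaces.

Insert ape: tree is empty, so ape becomes the root.
Insert asp: asp > ape → go right. Place as right child of ape.
Insert bee: bee > ape → go right; bee > asp → go right. Place as right child of asp.
Insert ram: ram > ape → go right; ram > asp → go right; ram > bee → go right. Place as right child of bee.
Insert kit: kit > ape → go right; kit > asp → go right; kit > bee → go right; kit < ram → go left. Place as left child of ram.
Insert cod: cod > ape → go right; cod > asp → go right; cod > bee → go right; cod < ram → go left; cod < kit → go left. Place as left child of kit.
Insert eel: eel > ape → go right; eel > asp → go right; eel > bee → go right; eel < ram → go left; eel < kit → go left; eel > cod → go right. Place as right child of cod.
Insert koi: koi > ape → go right; koi > asp → go right; koi > bee → go right; koi < ram → go left; koi > kit → go right. Place as right child of kit.
Insert ewe: ewe > ape → go right; ewe > asp → go right; ewe > bee → go right; ewe < ram → go left; ewe < kit → go left; ewe > cod → go right; ewe > eel → go right. Place as right child of eel.
Insert rat: rat > ape → go right; rat > asp → go right; rat > bee → go right; rat > ram → go right. Place as right child of ram.
Insert doe: doe > ape → go right; doe > asp → go right; doe > bee → go right; doe < ram → go left; doe < kit → go left; doe > cod → go right; doe < eel → go left. Place as left child of eel.
Insert pig: pig > ape → go right; pig > asp → go right; pig > bee → go right; pig < ram → go left; pig > kit → go right; pig > koi → go right. Place as right child of koi.
Insert boa: boa > ape → go right; boa > asp → go right; boa > bee → go right; boa < ram → go left; boa < kit → go left; boa < cod → go left. Place as left child of cod.
Insert ant: ant < ape → go left. Place as left child of ape.
Insert gnu: gnu > ape → go right; gnu > asp → go right; gnu > bee → go right; gnu < ram → go left; gnu < kit → go left; gnu > cod → go right; gnu > eel → go right; gnu > ewe → go right. Place as right child of ewe.
Insert bat: bat > ape → go right; bat > asp → go right; bat < bee → go left. Place as left child of bee.
Insert cat: cat > ape → go right; cat > asp → go right; cat > bee → go right; cat < ram → go left; cat < kit → go left; cat < cod → go left; cat > boa → go right. Place as right child of boa.
Insert elk: elk > ape → go right; elk > asp → go right; elk > bee → go right; elk < ram → go left; elk < kit → go left; elk > cod → go right; elk > eel → go right; elk < ewe → go left. Place as left child of ewe.

bat ram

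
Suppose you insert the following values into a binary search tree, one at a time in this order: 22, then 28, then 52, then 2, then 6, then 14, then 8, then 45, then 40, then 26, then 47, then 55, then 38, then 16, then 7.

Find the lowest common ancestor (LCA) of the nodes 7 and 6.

22: root
28: right child of 22 (depth 1)
52: right child of 28 (depth 2)
2: left child of 22 (depth 1)
6: right child of 2 (depth 2)
14: right child of 6 (depth 3)
8: left child of 14 (depth 4)
45: left child of 52 (depth 3)
40: left child of 45 (depth 4)
26: left child of 28 (depth 2)
47: right child of 45 (depth 4)
55: right child of 52 (depth 3)
38: left child of 40 (depth 5)
16: right child of 14 (depth 4)
7: left child of 8 (depth 5)

Path to 7: 22 → 2 → 6 → 14 → 8 → 7
Path to 6: 22 → 2 → 6
6 lies on both paths and is an ancestor of the other node.

6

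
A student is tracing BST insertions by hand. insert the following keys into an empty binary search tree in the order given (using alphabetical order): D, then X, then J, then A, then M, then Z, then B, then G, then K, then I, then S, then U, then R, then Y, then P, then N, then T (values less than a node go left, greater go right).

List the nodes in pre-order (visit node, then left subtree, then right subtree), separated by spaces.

Insert D: tree is empty, so D becomes the root.
Insert X: X > D → go right. Place as right child of D.
Insert J: J > D → go right; J < X → go left. Place as left child of X.
Insert A: A < D → go left. Place as left child of D.
Insert M: M > D → go right; M < X → go left; M > J → go right. Place as right child of J.
Insert Z: Z > D → go right; Z > X → go right. Place as right child of X.
Insert B: B < D → go left; B > A → go right. Place as right child of A.
Insert G: G > D → go right; G < X → go left; G < J → go left. Place as left child of J.
Insert K: K > D → go right; K < X → go left; K > J → go right; K < M → go left. Place as left child of M.
Insert I: I > D → go right; I < X → go left; I < J → go left; I > G → go right. Place as right child of G.
Insert S: S > D → go right; S < X → go left; S > J → go right; S > M → go right. Place as right child of M.
Insert U: U > D → go right; U < X → go left; U > J → go right; U > M → go right; U > S → go right. Place as right child of S.
Insert R: R > D → go right; R < X → go left; R > J → go right; R > M → go right; R < S → go left. Place as left child of S.
Insert Y: Y > D → go right; Y > X → go right; Y < Z → go left. Place as left child of Z.
Insert P: P > D → go right; P < X → go left; P > J → go right; P > M → go right; P < S → go left; P < R → go left. Place as left child of R.
Insert N: N > D → go right; N < X → go left; N > J → go right; N > M → go right; N < S → go left; N < R → go left; N < P → go left. Place as left child of P.
Insert T: T > D → go right; T < X → go left; T > J → go right; T > M → go right; T > S → go right; T < U → go left. Place as left child of U.

D A B X J G I M K S R P N U T Z Y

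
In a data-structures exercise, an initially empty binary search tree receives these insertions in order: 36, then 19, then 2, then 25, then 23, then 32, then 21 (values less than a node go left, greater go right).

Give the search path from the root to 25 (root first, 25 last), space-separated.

36 19 25

36: root
19: left child of 36 (depth 1)
2: left child of 19 (depth 2)
25: right child of 19 (depth 2)
23: left child of 25 (depth 3)
32: right child of 25 (depth 3)
21: left child of 23 (depth 4)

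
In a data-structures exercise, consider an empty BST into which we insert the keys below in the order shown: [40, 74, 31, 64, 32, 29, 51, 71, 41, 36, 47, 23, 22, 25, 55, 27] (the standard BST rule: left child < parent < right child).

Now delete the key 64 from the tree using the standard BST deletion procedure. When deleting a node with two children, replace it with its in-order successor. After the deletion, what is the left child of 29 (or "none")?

23

Insert 40: tree is empty, so 40 becomes the root.
Insert 74: 74 > 40 → go right. Place as right child of 40.
Insert 31: 31 < 40 → go left. Place as left child of 40.
Insert 64: 64 > 40 → go right; 64 < 74 → go left. Place as left child of 74.
Insert 32: 32 < 40 → go left; 32 > 31 → go right. Place as right child of 31.
Insert 29: 29 < 40 → go left; 29 < 31 → go left. Place as left child of 31.
Insert 51: 51 > 40 → go right; 51 < 74 → go left; 51 < 64 → go left. Place as left child of 64.
Insert 71: 71 > 40 → go right; 71 < 74 → go left; 71 > 64 → go right. Place as right child of 64.
Insert 41: 41 > 40 → go right; 41 < 74 → go left; 41 < 64 → go left; 41 < 51 → go left. Place as left child of 51.
Insert 36: 36 < 40 → go left; 36 > 31 → go right; 36 > 32 → go right. Place as right child of 32.
Insert 47: 47 > 40 → go right; 47 < 74 → go left; 47 < 64 → go left; 47 < 51 → go left; 47 > 41 → go right. Place as right child of 41.
Insert 23: 23 < 40 → go left; 23 < 31 → go left; 23 < 29 → go left. Place as left child of 29.
Insert 22: 22 < 40 → go left; 22 < 31 → go left; 22 < 29 → go left; 22 < 23 → go left. Place as left child of 23.
Insert 25: 25 < 40 → go left; 25 < 31 → go left; 25 < 29 → go left; 25 > 23 → go right. Place as right child of 23.
Insert 55: 55 > 40 → go right; 55 < 74 → go left; 55 < 64 → go left; 55 > 51 → go right. Place as right child of 51.
Insert 27: 27 < 40 → go left; 27 < 31 → go left; 27 < 29 → go left; 27 > 23 → go right; 27 > 25 → go right. Place as right child of 25.

Delete 64 (two children — replace with in-order successor).
After deletion, 29's left child: 23.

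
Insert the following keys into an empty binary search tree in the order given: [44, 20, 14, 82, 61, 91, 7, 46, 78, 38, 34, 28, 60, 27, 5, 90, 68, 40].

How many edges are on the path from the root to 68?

4

Resulting structure (node: left, right):
  44: L=20, R=82
  20: L=14, R=38
  14: L=7, R=–
  82: L=61, R=91
  61: L=46, R=78
  91: L=90, R=–
  7: L=5, R=–
  46: L=–, R=60
  78: L=68, R=–
  38: L=34, R=40
  34: L=28, R=–
  28: L=27, R=–
  60: L=–, R=–
  27: L=–, R=–
  5: L=–, R=–
  90: L=–, R=–
  68: L=–, R=–
  40: L=–, R=–

Path to 68: 44 → 82 → 61 → 78 → 68, which is 4 edges.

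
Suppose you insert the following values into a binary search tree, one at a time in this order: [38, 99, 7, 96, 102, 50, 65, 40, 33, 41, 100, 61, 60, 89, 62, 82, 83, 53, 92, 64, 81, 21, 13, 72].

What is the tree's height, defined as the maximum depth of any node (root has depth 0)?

Resulting structure (node: left, right):
  38: L=7, R=99
  99: L=96, R=102
  7: L=–, R=33
  96: L=50, R=–
  102: L=100, R=–
  50: L=40, R=65
  65: L=61, R=89
  40: L=–, R=41
  33: L=21, R=–
  41: L=–, R=–
  100: L=–, R=–
  61: L=60, R=62
  60: L=53, R=–
  89: L=82, R=92
  62: L=–, R=64
  82: L=81, R=83
  83: L=–, R=–
  53: L=–, R=–
  92: L=–, R=–
  64: L=–, R=–
  81: L=72, R=–
  21: L=13, R=–
  13: L=–, R=–
  72: L=–, R=–

The deepest node is 72 at depth 8.

8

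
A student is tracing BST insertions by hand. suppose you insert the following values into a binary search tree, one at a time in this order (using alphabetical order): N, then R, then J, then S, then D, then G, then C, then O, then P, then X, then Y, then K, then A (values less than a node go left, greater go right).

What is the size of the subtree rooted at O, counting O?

2

Insert N: tree is empty, so N becomes the root.
Insert R: R > N → go right. Place as right child of N.
Insert J: J < N → go left. Place as left child of N.
Insert S: S > N → go right; S > R → go right. Place as right child of R.
Insert D: D < N → go left; D < J → go left. Place as left child of J.
Insert G: G < N → go left; G < J → go left; G > D → go right. Place as right child of D.
Insert C: C < N → go left; C < J → go left; C < D → go left. Place as left child of D.
Insert O: O > N → go right; O < R → go left. Place as left child of R.
Insert P: P > N → go right; P < R → go left; P > O → go right. Place as right child of O.
Insert X: X > N → go right; X > R → go right; X > S → go right. Place as right child of S.
Insert Y: Y > N → go right; Y > R → go right; Y > S → go right; Y > X → go right. Place as right child of X.
Insert K: K < N → go left; K > J → go right. Place as right child of J.
Insert A: A < N → go left; A < J → go left; A < D → go left; A < C → go left. Place as left child of C.

Subtree rooted at O contains: O, P — 2 nodes.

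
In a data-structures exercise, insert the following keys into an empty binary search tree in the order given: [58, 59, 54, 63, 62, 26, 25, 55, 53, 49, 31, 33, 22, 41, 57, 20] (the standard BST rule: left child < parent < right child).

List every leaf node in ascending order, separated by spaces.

Resulting structure (node: left, right):
  58: L=54, R=59
  59: L=–, R=63
  54: L=26, R=55
  63: L=62, R=–
  62: L=–, R=–
  26: L=25, R=53
  25: L=22, R=–
  55: L=–, R=57
  53: L=49, R=–
  49: L=31, R=–
  31: L=–, R=33
  33: L=–, R=41
  22: L=20, R=–
  41: L=–, R=–
  57: L=–, R=–
  20: L=–, R=–

20 41 57 62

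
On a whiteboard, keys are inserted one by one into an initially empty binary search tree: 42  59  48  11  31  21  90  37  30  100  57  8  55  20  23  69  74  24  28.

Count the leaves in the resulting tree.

Resulting structure (node: left, right):
  42: L=11, R=59
  59: L=48, R=90
  48: L=–, R=57
  11: L=8, R=31
  31: L=21, R=37
  21: L=20, R=30
  90: L=69, R=100
  37: L=–, R=–
  30: L=23, R=–
  100: L=–, R=–
  57: L=55, R=–
  8: L=–, R=–
  55: L=–, R=–
  20: L=–, R=–
  23: L=–, R=24
  69: L=–, R=74
  74: L=–, R=–
  24: L=–, R=28
  28: L=–, R=–

Leaves: 8, 20, 28, 37, 55, 74, 100 — 7 in total.

7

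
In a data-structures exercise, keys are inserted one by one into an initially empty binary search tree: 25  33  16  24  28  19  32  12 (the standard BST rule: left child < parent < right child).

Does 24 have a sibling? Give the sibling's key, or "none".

Insert 25: tree is empty, so 25 becomes the root.
Insert 33: 33 > 25 → go right. Place as right child of 25.
Insert 16: 16 < 25 → go left. Place as left child of 25.
Insert 24: 24 < 25 → go left; 24 > 16 → go right. Place as right child of 16.
Insert 28: 28 > 25 → go right; 28 < 33 → go left. Place as left child of 33.
Insert 19: 19 < 25 → go left; 19 > 16 → go right; 19 < 24 → go left. Place as left child of 24.
Insert 32: 32 > 25 → go right; 32 < 33 → go left; 32 > 28 → go right. Place as right child of 28.
Insert 12: 12 < 25 → go left; 12 < 16 → go left. Place as left child of 16.

24's parent is 16; the other child of 16 is 12.

12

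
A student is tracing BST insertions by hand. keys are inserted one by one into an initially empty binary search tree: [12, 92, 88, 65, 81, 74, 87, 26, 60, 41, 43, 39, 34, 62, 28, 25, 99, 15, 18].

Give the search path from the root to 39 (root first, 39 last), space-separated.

12: root
92: right child of 12 (depth 1)
88: left child of 92 (depth 2)
65: left child of 88 (depth 3)
81: right child of 65 (depth 4)
74: left child of 81 (depth 5)
87: right child of 81 (depth 5)
26: left child of 65 (depth 4)
60: right child of 26 (depth 5)
41: left child of 60 (depth 6)
43: right child of 41 (depth 7)
39: left child of 41 (depth 7)
34: left child of 39 (depth 8)
62: right child of 60 (depth 6)
28: left child of 34 (depth 9)
25: left child of 26 (depth 5)
99: right child of 92 (depth 2)
15: left child of 25 (depth 6)
18: right child of 15 (depth 7)

12 92 88 65 26 60 41 39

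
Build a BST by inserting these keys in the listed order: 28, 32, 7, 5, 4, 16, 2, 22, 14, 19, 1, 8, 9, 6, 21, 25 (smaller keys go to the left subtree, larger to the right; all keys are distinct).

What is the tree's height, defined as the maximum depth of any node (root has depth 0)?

28: root
32: right child of 28 (depth 1)
7: left child of 28 (depth 1)
5: left child of 7 (depth 2)
4: left child of 5 (depth 3)
16: right child of 7 (depth 2)
2: left child of 4 (depth 4)
22: right child of 16 (depth 3)
14: left child of 16 (depth 3)
19: left child of 22 (depth 4)
1: left child of 2 (depth 5)
8: left child of 14 (depth 4)
9: right child of 8 (depth 5)
6: right child of 5 (depth 3)
21: right child of 19 (depth 5)
25: right child of 22 (depth 4)

The deepest node is 1 at depth 5.

5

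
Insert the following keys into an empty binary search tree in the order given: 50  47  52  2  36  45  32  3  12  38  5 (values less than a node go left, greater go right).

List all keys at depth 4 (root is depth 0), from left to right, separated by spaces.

32 45

50: root
47: left child of 50 (depth 1)
52: right child of 50 (depth 1)
2: left child of 47 (depth 2)
36: right child of 2 (depth 3)
45: right child of 36 (depth 4)
32: left child of 36 (depth 4)
3: left child of 32 (depth 5)
12: right child of 3 (depth 6)
38: left child of 45 (depth 5)
5: left child of 12 (depth 7)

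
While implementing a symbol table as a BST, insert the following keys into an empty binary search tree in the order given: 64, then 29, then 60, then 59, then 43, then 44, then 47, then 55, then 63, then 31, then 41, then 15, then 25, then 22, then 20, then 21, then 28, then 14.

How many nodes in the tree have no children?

64: root
29: left child of 64 (depth 1)
60: right child of 29 (depth 2)
59: left child of 60 (depth 3)
43: left child of 59 (depth 4)
44: right child of 43 (depth 5)
47: right child of 44 (depth 6)
55: right child of 47 (depth 7)
63: right child of 60 (depth 3)
31: left child of 43 (depth 5)
41: right child of 31 (depth 6)
15: left child of 29 (depth 2)
25: right child of 15 (depth 3)
22: left child of 25 (depth 4)
20: left child of 22 (depth 5)
21: right child of 20 (depth 6)
28: right child of 25 (depth 4)
14: left child of 15 (depth 3)

Leaves: 14, 21, 28, 41, 55, 63 — 6 in total.

6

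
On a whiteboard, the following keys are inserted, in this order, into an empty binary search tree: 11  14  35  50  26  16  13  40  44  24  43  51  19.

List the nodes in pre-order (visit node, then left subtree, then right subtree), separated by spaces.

11 14 13 35 26 16 24 19 50 40 44 43 51

Insert 11: tree is empty, so 11 becomes the root.
Insert 14: 14 > 11 → go right. Place as right child of 11.
Insert 35: 35 > 11 → go right; 35 > 14 → go right. Place as right child of 14.
Insert 50: 50 > 11 → go right; 50 > 14 → go right; 50 > 35 → go right. Place as right child of 35.
Insert 26: 26 > 11 → go right; 26 > 14 → go right; 26 < 35 → go left. Place as left child of 35.
Insert 16: 16 > 11 → go right; 16 > 14 → go right; 16 < 35 → go left; 16 < 26 → go left. Place as left child of 26.
Insert 13: 13 > 11 → go right; 13 < 14 → go left. Place as left child of 14.
Insert 40: 40 > 11 → go right; 40 > 14 → go right; 40 > 35 → go right; 40 < 50 → go left. Place as left child of 50.
Insert 44: 44 > 11 → go right; 44 > 14 → go right; 44 > 35 → go right; 44 < 50 → go left; 44 > 40 → go right. Place as right child of 40.
Insert 24: 24 > 11 → go right; 24 > 14 → go right; 24 < 35 → go left; 24 < 26 → go left; 24 > 16 → go right. Place as right child of 16.
Insert 43: 43 > 11 → go right; 43 > 14 → go right; 43 > 35 → go right; 43 < 50 → go left; 43 > 40 → go right; 43 < 44 → go left. Place as left child of 44.
Insert 51: 51 > 11 → go right; 51 > 14 → go right; 51 > 35 → go right; 51 > 50 → go right. Place as right child of 50.
Insert 19: 19 > 11 → go right; 19 > 14 → go right; 19 < 35 → go left; 19 < 26 → go left; 19 > 16 → go right; 19 < 24 → go left. Place as left child of 24.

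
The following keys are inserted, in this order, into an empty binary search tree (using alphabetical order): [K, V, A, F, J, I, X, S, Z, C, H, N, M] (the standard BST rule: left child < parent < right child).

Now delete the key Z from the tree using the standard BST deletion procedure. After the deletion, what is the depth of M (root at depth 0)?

K: root
V: right child of K (depth 1)
A: left child of K (depth 1)
F: right child of A (depth 2)
J: right child of F (depth 3)
I: left child of J (depth 4)
X: right child of V (depth 2)
S: left child of V (depth 2)
Z: right child of X (depth 3)
C: left child of F (depth 3)
H: left child of I (depth 5)
N: left child of S (depth 3)
M: left child of N (depth 4)

Delete Z (at most one child — splice it out).
After deletion, path to M: K → V → S → N → M.

4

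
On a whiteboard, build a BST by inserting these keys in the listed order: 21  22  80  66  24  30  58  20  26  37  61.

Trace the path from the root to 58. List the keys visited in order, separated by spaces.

Resulting structure (node: left, right):
  21: L=20, R=22
  22: L=–, R=80
  80: L=66, R=–
  66: L=24, R=–
  24: L=–, R=30
  30: L=26, R=58
  58: L=37, R=61
  20: L=–, R=–
  26: L=–, R=–
  37: L=–, R=–
  61: L=–, R=–

21 22 80 66 24 30 58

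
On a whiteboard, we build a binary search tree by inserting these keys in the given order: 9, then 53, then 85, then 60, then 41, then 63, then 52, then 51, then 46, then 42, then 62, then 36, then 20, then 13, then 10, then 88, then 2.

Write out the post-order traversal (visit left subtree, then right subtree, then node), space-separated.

2 10 13 20 36 42 46 51 52 41 62 63 60 88 85 53 9

9: root
53: right child of 9 (depth 1)
85: right child of 53 (depth 2)
60: left child of 85 (depth 3)
41: left child of 53 (depth 2)
63: right child of 60 (depth 4)
52: right child of 41 (depth 3)
51: left child of 52 (depth 4)
46: left child of 51 (depth 5)
42: left child of 46 (depth 6)
62: left child of 63 (depth 5)
36: left child of 41 (depth 3)
20: left child of 36 (depth 4)
13: left child of 20 (depth 5)
10: left child of 13 (depth 6)
88: right child of 85 (depth 3)
2: left child of 9 (depth 1)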